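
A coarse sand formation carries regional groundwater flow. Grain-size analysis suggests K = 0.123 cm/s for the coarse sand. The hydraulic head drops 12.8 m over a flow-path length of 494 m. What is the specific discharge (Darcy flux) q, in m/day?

Convert K: 0.123 cm/s × 864 = 106.3 m/day.
Hydraulic gradient i = Δh / L = 12.8 / 494 = 0.02591.
Specific discharge q = K · i = 106.3 × 0.02591 = 2.754 m/day.

2.75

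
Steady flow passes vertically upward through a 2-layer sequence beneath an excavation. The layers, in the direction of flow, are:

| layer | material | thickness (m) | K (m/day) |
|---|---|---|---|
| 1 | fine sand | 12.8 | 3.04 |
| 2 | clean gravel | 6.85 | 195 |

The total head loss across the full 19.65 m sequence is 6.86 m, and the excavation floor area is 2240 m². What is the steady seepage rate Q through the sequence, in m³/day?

3620

Flow is perpendicular to layering, so the layers act in series and the equivalent K is the thickness-weighted harmonic mean.
Total thickness L = 12.8 + 6.85 = 19.65 m.
Σ(b_i/K_i) = 12.8/3.04 + 6.85/195 = 4.246 d.
K_eq = L / Σ(b_i/K_i) = 19.65 / 4.246 = 4.628 m/day.
Q = K_eq · A · (Δh/L) = 4.628 × 2240 × (6.86/19.65) = 3619 m³/day.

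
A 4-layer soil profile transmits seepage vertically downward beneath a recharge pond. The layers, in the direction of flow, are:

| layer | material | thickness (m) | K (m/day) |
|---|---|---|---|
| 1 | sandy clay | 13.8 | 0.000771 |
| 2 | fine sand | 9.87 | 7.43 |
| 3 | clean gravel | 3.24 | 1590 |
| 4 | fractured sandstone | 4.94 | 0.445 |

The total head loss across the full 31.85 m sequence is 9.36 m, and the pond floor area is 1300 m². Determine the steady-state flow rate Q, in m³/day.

Flow is perpendicular to layering, so the layers act in series and the equivalent K is the thickness-weighted harmonic mean.
Total thickness L = 13.8 + 9.87 + 3.24 + 4.94 = 31.85 m.
Σ(b_i/K_i) = 13.8/0.000771 + 9.87/7.43 + 3.24/1590 + 4.94/0.445 = 17911 d.
K_eq = L / Σ(b_i/K_i) = 31.85 / 17911 = 0.001778 m/day.
Q = K_eq · A · (Δh/L) = 0.001778 × 1300 × (9.36/31.85) = 0.6793 m³/day.

0.679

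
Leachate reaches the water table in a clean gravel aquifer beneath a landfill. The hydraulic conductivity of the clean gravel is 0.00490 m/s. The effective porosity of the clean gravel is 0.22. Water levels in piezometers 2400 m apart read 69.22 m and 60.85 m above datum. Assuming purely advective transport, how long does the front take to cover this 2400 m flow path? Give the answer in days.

Convert K: 0.00490 m/s × 86400 = 423.4 m/day.
Hydraulic gradient i = (69.22 − 60.85) / 2400 = 8.37 / 2400 = 0.003487.
Darcy flux q = K · i = 423.4 × 0.003487 = 1.476 m/day.
Seepage velocity v = q / n_e = 1.476 / 0.22 = 6.711 m/day.
Travel time t = L / v = 2400 / 6.711 = 357.6 days.

358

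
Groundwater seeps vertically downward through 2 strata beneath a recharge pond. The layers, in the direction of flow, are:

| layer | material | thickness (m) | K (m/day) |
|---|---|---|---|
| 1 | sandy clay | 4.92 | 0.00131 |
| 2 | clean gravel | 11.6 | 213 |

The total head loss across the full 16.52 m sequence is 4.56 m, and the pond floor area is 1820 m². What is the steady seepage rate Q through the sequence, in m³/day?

Flow is perpendicular to layering, so the layers act in series and the equivalent K is the thickness-weighted harmonic mean.
Total thickness L = 4.92 + 11.6 = 16.52 m.
Σ(b_i/K_i) = 4.92/0.00131 + 11.6/213 = 3756 d.
K_eq = L / Σ(b_i/K_i) = 16.52 / 3756 = 0.004399 m/day.
Q = K_eq · A · (Δh/L) = 0.004399 × 1820 × (4.56/16.52) = 2.210 m³/day.

2.21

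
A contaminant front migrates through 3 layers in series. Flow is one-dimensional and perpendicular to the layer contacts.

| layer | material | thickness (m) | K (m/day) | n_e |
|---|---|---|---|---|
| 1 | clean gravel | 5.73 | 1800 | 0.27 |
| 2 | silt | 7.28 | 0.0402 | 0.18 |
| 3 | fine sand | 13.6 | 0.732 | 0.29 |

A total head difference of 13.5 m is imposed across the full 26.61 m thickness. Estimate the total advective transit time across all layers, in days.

With flow normal to the layers, continuity requires the same specific discharge q through every layer.
Σ(b_i/K_i) = 5.73/1800 + 7.28/0.0402 + 13.6/0.732 = 199.7 d.
q = Δh / Σ(b_i/K_i) = 13.5 / 199.7 = 0.06761 m/day.
In each layer the seepage velocity is v_i = q/n_i, so the layer transit time is t_i = b_i·n_i / q:
  layer 1 (clean gravel): t_1 = 5.73 × 0.27 / 0.06761 = 22.88 d
  layer 2 (silt): t_2 = 7.28 × 0.18 / 0.06761 = 19.38 d
  layer 3 (fine sand): t_3 = 13.6 × 0.29 / 0.06761 = 58.34 d
Total t = Σ t_i = 100.6 days.

101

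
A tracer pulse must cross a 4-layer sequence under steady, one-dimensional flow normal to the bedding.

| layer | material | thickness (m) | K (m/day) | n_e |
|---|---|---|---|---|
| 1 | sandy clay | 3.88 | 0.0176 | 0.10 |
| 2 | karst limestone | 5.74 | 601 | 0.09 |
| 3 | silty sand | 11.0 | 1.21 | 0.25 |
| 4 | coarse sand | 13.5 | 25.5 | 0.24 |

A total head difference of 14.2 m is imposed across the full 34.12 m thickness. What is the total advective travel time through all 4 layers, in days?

With flow normal to the layers, continuity requires the same specific discharge q through every layer.
Σ(b_i/K_i) = 3.88/0.0176 + 5.74/601 + 11.0/1.21 + 13.5/25.5 = 230.1 d.
q = Δh / Σ(b_i/K_i) = 14.2 / 230.1 = 0.06172 m/day.
In each layer the seepage velocity is v_i = q/n_i, so the layer transit time is t_i = b_i·n_i / q:
  layer 1 (sandy clay): t_1 = 3.88 × 0.10 / 0.06172 = 6.287 d
  layer 2 (karst limestone): t_2 = 5.74 × 0.09 / 0.06172 = 8.371 d
  layer 3 (silty sand): t_3 = 11.0 × 0.25 / 0.06172 = 44.56 d
  layer 4 (coarse sand): t_4 = 13.5 × 0.24 / 0.06172 = 52.50 d
Total t = Σ t_i = 111.7 days.

112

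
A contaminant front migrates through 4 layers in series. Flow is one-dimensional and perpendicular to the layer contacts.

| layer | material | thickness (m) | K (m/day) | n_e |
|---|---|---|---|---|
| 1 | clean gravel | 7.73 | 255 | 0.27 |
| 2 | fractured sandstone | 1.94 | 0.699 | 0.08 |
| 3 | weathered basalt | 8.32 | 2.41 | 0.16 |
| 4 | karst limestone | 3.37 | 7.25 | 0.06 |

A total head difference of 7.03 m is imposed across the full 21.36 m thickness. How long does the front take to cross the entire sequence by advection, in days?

3.61

With flow normal to the layers, continuity requires the same specific discharge q through every layer.
Σ(b_i/K_i) = 7.73/255 + 1.94/0.699 + 8.32/2.41 + 3.37/7.25 = 6.723 d.
q = Δh / Σ(b_i/K_i) = 7.03 / 6.723 = 1.046 m/day.
In each layer the seepage velocity is v_i = q/n_i, so the layer transit time is t_i = b_i·n_i / q:
  layer 1 (clean gravel): t_1 = 7.73 × 0.27 / 1.046 = 1.996 d
  layer 2 (fractured sandstone): t_2 = 1.94 × 0.08 / 1.046 = 0.1484 d
  layer 3 (weathered basalt): t_3 = 8.32 × 0.16 / 1.046 = 1.273 d
  layer 4 (karst limestone): t_4 = 3.37 × 0.06 / 1.046 = 0.1934 d
Total t = Σ t_i = 3.611 days.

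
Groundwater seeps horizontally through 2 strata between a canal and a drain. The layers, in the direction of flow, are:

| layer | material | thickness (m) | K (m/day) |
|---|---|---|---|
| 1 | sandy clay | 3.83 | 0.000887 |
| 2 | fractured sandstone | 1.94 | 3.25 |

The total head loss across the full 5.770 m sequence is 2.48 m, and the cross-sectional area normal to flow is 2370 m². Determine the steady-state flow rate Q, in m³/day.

1.36

Flow is perpendicular to layering, so the layers act in series and the equivalent K is the thickness-weighted harmonic mean.
Total thickness L = 3.83 + 1.94 = 5.770 m.
Σ(b_i/K_i) = 3.83/0.000887 + 1.94/3.25 = 4319 d.
K_eq = L / Σ(b_i/K_i) = 5.770 / 4319 = 0.001336 m/day.
Q = K_eq · A · (Δh/L) = 0.001336 × 2370 × (2.48/5.770) = 1.361 m³/day.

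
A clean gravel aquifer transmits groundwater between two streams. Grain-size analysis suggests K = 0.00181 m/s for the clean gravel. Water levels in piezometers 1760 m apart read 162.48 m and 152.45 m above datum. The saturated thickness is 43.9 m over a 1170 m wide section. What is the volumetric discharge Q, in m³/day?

45800

Convert K: 0.00181 m/s × 86400 = 156.4 m/day.
Cross-sectional area A = 1170 × 43.9 = 51363 m².
Hydraulic gradient i = (162.48 − 152.45) / 1760 = 10.03 / 1760 = 0.005699.
Darcy's law: Q = K · A · i = 156.4 × 51363 × 0.005699 = 45775 m³/day.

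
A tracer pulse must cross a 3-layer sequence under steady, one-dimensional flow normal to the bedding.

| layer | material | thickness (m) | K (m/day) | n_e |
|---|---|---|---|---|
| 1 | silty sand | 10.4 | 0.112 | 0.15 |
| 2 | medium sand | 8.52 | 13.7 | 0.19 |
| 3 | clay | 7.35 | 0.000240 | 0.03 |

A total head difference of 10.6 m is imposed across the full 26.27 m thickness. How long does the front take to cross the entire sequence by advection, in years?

27.0

With flow normal to the layers, continuity requires the same specific discharge q through every layer.
Σ(b_i/K_i) = 10.4/0.112 + 8.52/13.7 + 7.35/0.000240 = 30718 d.
q = Δh / Σ(b_i/K_i) = 10.6 / 30718 = 0.0003451 m/day.
In each layer the seepage velocity is v_i = q/n_i, so the layer transit time is t_i = b_i·n_i / q:
  layer 1 (silty sand): t_1 = 10.4 × 0.15 / 0.0003451 = 4521 d
  layer 2 (medium sand): t_2 = 8.52 × 0.19 / 0.0003451 = 4691 d
  layer 3 (clay): t_3 = 7.35 × 0.03 / 0.0003451 = 639.0 d
Total t = Σ t_i = 9851 days = 26.97 years.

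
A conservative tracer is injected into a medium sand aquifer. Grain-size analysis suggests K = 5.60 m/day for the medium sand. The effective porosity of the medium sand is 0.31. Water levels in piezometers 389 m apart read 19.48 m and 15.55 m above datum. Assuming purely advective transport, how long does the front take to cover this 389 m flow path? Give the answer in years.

5.84

Hydraulic gradient i = (19.48 − 15.55) / 389 = 3.93 / 389 = 0.01010.
Darcy flux q = K · i = 5.600 × 0.01010 = 0.05658 m/day.
Seepage velocity v = q / n_e = 0.05658 / 0.31 = 0.1825 m/day.
Travel time t = L / v = 389 / 0.1825 = 2131 days = 5.836 years.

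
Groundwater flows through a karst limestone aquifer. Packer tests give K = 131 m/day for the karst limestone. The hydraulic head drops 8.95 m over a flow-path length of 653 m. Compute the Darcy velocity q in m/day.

Hydraulic gradient i = Δh / L = 8.95 / 653 = 0.01371.
Specific discharge q = K · i = 131.0 × 0.01371 = 1.795 m/day.

1.80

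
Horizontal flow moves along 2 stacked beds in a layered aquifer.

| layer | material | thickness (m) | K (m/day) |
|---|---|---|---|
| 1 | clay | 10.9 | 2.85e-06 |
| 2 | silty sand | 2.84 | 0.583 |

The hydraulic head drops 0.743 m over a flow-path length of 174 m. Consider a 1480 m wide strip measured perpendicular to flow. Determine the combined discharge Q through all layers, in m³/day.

10.5

Flow is parallel to layering, so each bed carries its own Darcy discharge and the transmissivities add.
Σ(K_i·b_i) = 2.85e-06×10.9 + 0.583×2.84 = 1.656 m²/day.
Hydraulic gradient i = Δh / L = 0.743 / 174 = 0.004270.
Q = Σ(K_i·b_i) · W · i = 1.656 × 1480 × 0.004270 = 10.46 m³/day.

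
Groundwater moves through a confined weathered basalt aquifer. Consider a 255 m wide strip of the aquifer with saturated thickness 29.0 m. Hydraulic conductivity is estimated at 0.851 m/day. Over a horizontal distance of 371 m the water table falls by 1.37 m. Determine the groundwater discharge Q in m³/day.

Cross-sectional area A = 255 × 29.0 = 7395 m².
Hydraulic gradient i = Δh / L = 1.37 / 371 = 0.003693.
Darcy's law: Q = K · A · i = 0.8510 × 7395 × 0.003693 = 23.24 m³/day.

23.2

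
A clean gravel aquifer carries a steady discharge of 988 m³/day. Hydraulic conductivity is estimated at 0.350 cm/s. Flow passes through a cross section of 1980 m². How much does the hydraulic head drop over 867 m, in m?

Convert K: 0.350 cm/s × 864 = 302.4 m/day.
From Q = K·A·i, i = Q / (K·A) = 988 / (302.4 × 1980) = 0.001650.
Head loss Δh = i · L = 0.001650 × 867 = 1.431 m.

1.43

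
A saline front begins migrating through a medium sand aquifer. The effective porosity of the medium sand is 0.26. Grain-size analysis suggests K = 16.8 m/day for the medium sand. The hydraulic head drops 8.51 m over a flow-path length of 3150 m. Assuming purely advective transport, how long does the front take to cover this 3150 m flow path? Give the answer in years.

49.4

Hydraulic gradient i = Δh / L = 8.51 / 3150 = 0.002702.
Darcy flux q = K · i = 16.80 × 0.002702 = 0.04539 m/day.
Seepage velocity v = q / n_e = 0.04539 / 0.26 = 0.1746 m/day.
Travel time t = L / v = 3150 / 0.1746 = 18045 days = 49.40 years.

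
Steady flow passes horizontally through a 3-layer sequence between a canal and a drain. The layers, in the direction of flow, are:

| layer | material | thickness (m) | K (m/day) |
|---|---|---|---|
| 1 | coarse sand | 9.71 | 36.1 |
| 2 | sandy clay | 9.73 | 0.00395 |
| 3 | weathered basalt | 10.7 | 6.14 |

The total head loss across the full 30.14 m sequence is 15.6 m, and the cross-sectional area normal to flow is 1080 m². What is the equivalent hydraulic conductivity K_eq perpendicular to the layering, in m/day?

Flow is perpendicular to layering, so the layers act in series and the equivalent K is the thickness-weighted harmonic mean.
Total thickness L = 9.71 + 9.73 + 10.7 = 30.14 m.
Σ(b_i/K_i) = 9.71/36.1 + 9.73/0.00395 + 10.7/6.14 = 2465 d.
K_eq = L / Σ(b_i/K_i) = 30.14 / 2465 = 0.01223 m/day.

0.0122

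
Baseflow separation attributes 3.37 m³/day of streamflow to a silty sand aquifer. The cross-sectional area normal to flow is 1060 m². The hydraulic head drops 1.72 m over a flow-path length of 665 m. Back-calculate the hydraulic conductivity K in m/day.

1.23

Hydraulic gradient i = Δh / L = 1.72 / 665 = 0.002586.
From Q = K·A·i, K = Q / (A·i) = 3.37 / (1060 × 0.002586) = 1.229 m/day.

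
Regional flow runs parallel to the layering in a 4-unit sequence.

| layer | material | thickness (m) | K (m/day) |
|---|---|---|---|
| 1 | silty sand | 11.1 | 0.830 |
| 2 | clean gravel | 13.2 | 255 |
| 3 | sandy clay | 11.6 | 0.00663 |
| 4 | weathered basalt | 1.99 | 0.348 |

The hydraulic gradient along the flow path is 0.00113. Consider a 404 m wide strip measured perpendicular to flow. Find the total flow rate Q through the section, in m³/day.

Flow is parallel to layering, so each bed carries its own Darcy discharge and the transmissivities add.
Σ(K_i·b_i) = 0.830×11.1 + 255×13.2 + 0.00663×11.6 + 0.348×1.99 = 3376 m²/day.
Hydraulic gradient i = 0.00113.
Q = Σ(K_i·b_i) · W · i = 3376 × 404 × 0.001130 = 1541 m³/day.

1540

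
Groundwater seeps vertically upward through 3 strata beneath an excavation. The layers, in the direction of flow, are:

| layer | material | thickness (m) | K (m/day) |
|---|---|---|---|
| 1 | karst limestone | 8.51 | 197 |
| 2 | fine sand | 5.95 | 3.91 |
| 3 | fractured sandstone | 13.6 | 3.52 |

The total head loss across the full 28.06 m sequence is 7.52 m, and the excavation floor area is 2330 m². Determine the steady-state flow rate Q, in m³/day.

Flow is perpendicular to layering, so the layers act in series and the equivalent K is the thickness-weighted harmonic mean.
Total thickness L = 8.51 + 5.95 + 13.6 = 28.06 m.
Σ(b_i/K_i) = 8.51/197 + 5.95/3.91 + 13.6/3.52 = 5.429 d.
K_eq = L / Σ(b_i/K_i) = 28.06 / 5.429 = 5.169 m/day.
Q = K_eq · A · (Δh/L) = 5.169 × 2330 × (7.52/28.06) = 3228 m³/day.

3230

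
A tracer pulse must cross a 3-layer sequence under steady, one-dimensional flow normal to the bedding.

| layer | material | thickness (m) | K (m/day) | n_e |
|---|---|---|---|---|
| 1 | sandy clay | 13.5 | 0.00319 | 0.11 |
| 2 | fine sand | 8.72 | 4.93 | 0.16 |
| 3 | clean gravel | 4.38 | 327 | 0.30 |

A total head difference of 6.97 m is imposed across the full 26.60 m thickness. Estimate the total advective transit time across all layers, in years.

With flow normal to the layers, continuity requires the same specific discharge q through every layer.
Σ(b_i/K_i) = 13.5/0.00319 + 8.72/4.93 + 4.38/327 = 4234 d.
q = Δh / Σ(b_i/K_i) = 6.97 / 4234 = 0.001646 m/day.
In each layer the seepage velocity is v_i = q/n_i, so the layer transit time is t_i = b_i·n_i / q:
  layer 1 (sandy clay): t_1 = 13.5 × 0.11 / 0.001646 = 902.0 d
  layer 2 (fine sand): t_2 = 8.72 × 0.16 / 0.001646 = 847.5 d
  layer 3 (clean gravel): t_3 = 4.38 × 0.30 / 0.001646 = 798.2 d
Total t = Σ t_i = 2548 days = 6.975 years.

6.98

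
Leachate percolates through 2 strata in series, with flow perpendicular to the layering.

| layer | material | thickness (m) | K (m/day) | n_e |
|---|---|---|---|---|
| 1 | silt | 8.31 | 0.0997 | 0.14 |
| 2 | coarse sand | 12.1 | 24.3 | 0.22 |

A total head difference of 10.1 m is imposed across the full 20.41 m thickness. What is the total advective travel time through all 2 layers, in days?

31.8

With flow normal to the layers, continuity requires the same specific discharge q through every layer.
Σ(b_i/K_i) = 8.31/0.0997 + 12.1/24.3 = 83.85 d.
q = Δh / Σ(b_i/K_i) = 10.1 / 83.85 = 0.1205 m/day.
In each layer the seepage velocity is v_i = q/n_i, so the layer transit time is t_i = b_i·n_i / q:
  layer 1 (silt): t_1 = 8.31 × 0.14 / 0.1205 = 9.658 d
  layer 2 (coarse sand): t_2 = 12.1 × 0.22 / 0.1205 = 22.10 d
Total t = Σ t_i = 31.76 days.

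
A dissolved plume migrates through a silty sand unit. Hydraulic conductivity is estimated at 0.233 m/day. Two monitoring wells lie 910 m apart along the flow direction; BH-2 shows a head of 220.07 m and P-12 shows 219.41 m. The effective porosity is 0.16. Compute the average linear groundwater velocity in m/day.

0.00106

Hydraulic gradient i = (220.07 − 219.41) / 910 = 0.66 / 910 = 0.0007253.
Darcy flux q = K · i = 0.2330 × 0.0007253 = 0.0001690 m/day.
Seepage velocity v = q / n_e = 0.0001690 / 0.16 = 0.001056 m/day.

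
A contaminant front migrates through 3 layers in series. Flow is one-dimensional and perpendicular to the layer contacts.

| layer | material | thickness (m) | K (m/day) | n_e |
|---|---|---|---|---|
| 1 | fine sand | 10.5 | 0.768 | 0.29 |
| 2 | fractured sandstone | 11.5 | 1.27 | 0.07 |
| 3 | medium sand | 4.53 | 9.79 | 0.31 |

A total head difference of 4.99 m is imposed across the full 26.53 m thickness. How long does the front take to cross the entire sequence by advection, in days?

24.4

With flow normal to the layers, continuity requires the same specific discharge q through every layer.
Σ(b_i/K_i) = 10.5/0.768 + 11.5/1.27 + 4.53/9.79 = 23.19 d.
q = Δh / Σ(b_i/K_i) = 4.99 / 23.19 = 0.2152 m/day.
In each layer the seepage velocity is v_i = q/n_i, so the layer transit time is t_i = b_i·n_i / q:
  layer 1 (fine sand): t_1 = 10.5 × 0.29 / 0.2152 = 14.15 d
  layer 2 (fractured sandstone): t_2 = 11.5 × 0.07 / 0.2152 = 3.741 d
  layer 3 (medium sand): t_3 = 4.53 × 0.31 / 0.2152 = 6.526 d
Total t = Σ t_i = 24.42 days.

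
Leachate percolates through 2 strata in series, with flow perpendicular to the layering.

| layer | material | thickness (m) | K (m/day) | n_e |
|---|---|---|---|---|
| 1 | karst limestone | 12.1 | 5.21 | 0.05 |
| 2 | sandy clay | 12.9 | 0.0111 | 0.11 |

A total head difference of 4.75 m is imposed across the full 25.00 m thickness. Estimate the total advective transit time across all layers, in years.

With flow normal to the layers, continuity requires the same specific discharge q through every layer.
Σ(b_i/K_i) = 12.1/5.21 + 12.9/0.0111 = 1164 d.
q = Δh / Σ(b_i/K_i) = 4.75 / 1164 = 0.004079 m/day.
In each layer the seepage velocity is v_i = q/n_i, so the layer transit time is t_i = b_i·n_i / q:
  layer 1 (karst limestone): t_1 = 12.1 × 0.05 / 0.004079 = 148.3 d
  layer 2 (sandy clay): t_2 = 12.9 × 0.11 / 0.004079 = 347.9 d
Total t = Σ t_i = 496.2 days = 1.359 years.

1.36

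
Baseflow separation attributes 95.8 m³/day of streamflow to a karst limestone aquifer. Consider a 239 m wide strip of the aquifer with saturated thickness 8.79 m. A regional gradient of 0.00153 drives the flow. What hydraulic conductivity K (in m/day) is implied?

29.8

Cross-sectional area A = 239 × 8.79 = 2101 m².
Hydraulic gradient i = 0.00153.
From Q = K·A·i, K = Q / (A·i) = 95.8 / (2101 × 0.001530) = 29.80 m/day.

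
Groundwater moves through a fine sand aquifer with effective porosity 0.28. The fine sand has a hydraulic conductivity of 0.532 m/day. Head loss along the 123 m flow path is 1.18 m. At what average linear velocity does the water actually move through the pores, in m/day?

Hydraulic gradient i = Δh / L = 1.18 / 123 = 0.009593.
Darcy flux q = K · i = 0.5320 × 0.009593 = 0.005104 m/day.
Seepage velocity v = q / n_e = 0.005104 / 0.28 = 0.01823 m/day.

0.0182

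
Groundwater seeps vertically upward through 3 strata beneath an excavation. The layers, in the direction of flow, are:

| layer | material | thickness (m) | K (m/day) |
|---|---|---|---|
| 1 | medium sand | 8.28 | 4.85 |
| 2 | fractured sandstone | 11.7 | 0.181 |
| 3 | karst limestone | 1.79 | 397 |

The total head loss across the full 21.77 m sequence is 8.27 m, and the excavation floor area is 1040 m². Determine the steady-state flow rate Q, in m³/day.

130

Flow is perpendicular to layering, so the layers act in series and the equivalent K is the thickness-weighted harmonic mean.
Total thickness L = 8.28 + 11.7 + 1.79 = 21.77 m.
Σ(b_i/K_i) = 8.28/4.85 + 11.7/0.181 + 1.79/397 = 66.35 d.
K_eq = L / Σ(b_i/K_i) = 21.77 / 66.35 = 0.3281 m/day.
Q = K_eq · A · (Δh/L) = 0.3281 × 1040 × (8.27/21.77) = 129.6 m³/day.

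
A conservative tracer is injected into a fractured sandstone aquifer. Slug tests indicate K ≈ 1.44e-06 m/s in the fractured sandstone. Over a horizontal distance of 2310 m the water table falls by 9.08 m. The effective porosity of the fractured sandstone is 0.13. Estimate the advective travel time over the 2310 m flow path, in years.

1680

Convert K: 1.44e-06 m/s × 86400 = 0.1244 m/day.
Hydraulic gradient i = Δh / L = 9.08 / 2310 = 0.003931.
Darcy flux q = K · i = 0.1244 × 0.003931 = 0.0004890 m/day.
Seepage velocity v = q / n_e = 0.0004890 / 0.13 = 0.003762 m/day.
Travel time t = L / v = 2310 / 0.003762 = 6.141e+05 days = 1681 years.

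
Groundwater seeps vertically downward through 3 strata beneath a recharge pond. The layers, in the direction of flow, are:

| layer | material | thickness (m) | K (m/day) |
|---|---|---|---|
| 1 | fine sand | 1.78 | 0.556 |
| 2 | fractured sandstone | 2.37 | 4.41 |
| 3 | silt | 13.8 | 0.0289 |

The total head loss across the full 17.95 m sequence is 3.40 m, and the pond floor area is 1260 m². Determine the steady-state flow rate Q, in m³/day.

8.90

Flow is perpendicular to layering, so the layers act in series and the equivalent K is the thickness-weighted harmonic mean.
Total thickness L = 1.78 + 2.37 + 13.8 = 17.95 m.
Σ(b_i/K_i) = 1.78/0.556 + 2.37/4.41 + 13.8/0.0289 = 481.2 d.
K_eq = L / Σ(b_i/K_i) = 17.95 / 481.2 = 0.03730 m/day.
Q = K_eq · A · (Δh/L) = 0.03730 × 1260 × (3.40/17.95) = 8.902 m³/day.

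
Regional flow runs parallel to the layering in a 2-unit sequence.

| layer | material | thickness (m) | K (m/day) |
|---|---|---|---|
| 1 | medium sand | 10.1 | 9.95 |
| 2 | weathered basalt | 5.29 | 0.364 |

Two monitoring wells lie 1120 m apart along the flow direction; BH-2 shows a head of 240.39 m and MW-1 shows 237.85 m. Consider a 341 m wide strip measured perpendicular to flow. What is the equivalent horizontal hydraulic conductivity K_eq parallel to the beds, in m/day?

Flow is parallel to layering, so each bed carries its own Darcy discharge and the transmissivities add.
Σ(K_i·b_i) = 9.95×10.1 + 0.364×5.29 = 102.4 m²/day.
Total thickness b = 15.39 m, so K_eq = Σ(K_i·b_i)/b = 6.655 m/day.

6.66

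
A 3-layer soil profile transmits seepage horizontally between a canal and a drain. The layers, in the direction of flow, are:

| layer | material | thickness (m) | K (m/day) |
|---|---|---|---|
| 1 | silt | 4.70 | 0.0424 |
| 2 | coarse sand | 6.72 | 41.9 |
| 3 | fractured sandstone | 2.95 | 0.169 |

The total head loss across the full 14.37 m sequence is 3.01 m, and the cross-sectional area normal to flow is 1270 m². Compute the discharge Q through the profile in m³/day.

Flow is perpendicular to layering, so the layers act in series and the equivalent K is the thickness-weighted harmonic mean.
Total thickness L = 4.70 + 6.72 + 2.95 = 14.37 m.
Σ(b_i/K_i) = 4.70/0.0424 + 6.72/41.9 + 2.95/0.169 = 128.5 d.
K_eq = L / Σ(b_i/K_i) = 14.37 / 128.5 = 0.1119 m/day.
Q = K_eq · A · (Δh/L) = 0.1119 × 1270 × (3.01/14.37) = 29.76 m³/day.

29.8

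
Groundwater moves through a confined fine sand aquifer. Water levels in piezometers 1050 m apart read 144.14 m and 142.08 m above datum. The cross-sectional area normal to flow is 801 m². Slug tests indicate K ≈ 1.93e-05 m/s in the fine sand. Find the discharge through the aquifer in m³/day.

2.62

Convert K: 1.93e-05 m/s × 86400 = 1.668 m/day.
Hydraulic gradient i = (144.14 − 142.08) / 1050 = 2.06 / 1050 = 0.001962.
Darcy's law: Q = K · A · i = 1.668 × 801.0 × 0.001962 = 2.620 m³/day.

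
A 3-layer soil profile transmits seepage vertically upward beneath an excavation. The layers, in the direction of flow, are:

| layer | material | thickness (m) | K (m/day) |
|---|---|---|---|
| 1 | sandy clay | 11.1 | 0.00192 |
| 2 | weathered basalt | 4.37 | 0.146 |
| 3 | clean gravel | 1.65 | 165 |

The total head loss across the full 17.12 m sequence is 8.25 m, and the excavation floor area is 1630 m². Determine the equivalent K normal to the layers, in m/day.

Flow is perpendicular to layering, so the layers act in series and the equivalent K is the thickness-weighted harmonic mean.
Total thickness L = 11.1 + 4.37 + 1.65 = 17.12 m.
Σ(b_i/K_i) = 11.1/0.00192 + 4.37/0.146 + 1.65/165 = 5811 d.
K_eq = L / Σ(b_i/K_i) = 17.12 / 5811 = 0.002946 m/day.

0.00295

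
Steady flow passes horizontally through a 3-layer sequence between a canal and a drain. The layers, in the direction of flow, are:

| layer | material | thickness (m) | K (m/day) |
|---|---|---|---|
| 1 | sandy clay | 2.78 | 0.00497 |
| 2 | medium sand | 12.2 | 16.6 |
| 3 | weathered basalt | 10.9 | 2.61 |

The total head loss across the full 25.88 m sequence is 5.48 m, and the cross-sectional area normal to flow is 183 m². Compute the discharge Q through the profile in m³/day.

1.78

Flow is perpendicular to layering, so the layers act in series and the equivalent K is the thickness-weighted harmonic mean.
Total thickness L = 2.78 + 12.2 + 10.9 = 25.88 m.
Σ(b_i/K_i) = 2.78/0.00497 + 12.2/16.6 + 10.9/2.61 = 564.3 d.
K_eq = L / Σ(b_i/K_i) = 25.88 / 564.3 = 0.04586 m/day.
Q = K_eq · A · (Δh/L) = 0.04586 × 183 × (5.48/25.88) = 1.777 m³/day.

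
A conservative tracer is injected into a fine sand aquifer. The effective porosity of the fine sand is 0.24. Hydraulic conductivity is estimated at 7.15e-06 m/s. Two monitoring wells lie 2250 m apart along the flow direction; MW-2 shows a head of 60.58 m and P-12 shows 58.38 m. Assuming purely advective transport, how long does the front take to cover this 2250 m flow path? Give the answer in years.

Convert K: 7.15e-06 m/s × 86400 = 0.6178 m/day.
Hydraulic gradient i = (60.58 − 58.38) / 2250 = 2.2 / 2250 = 0.0009778.
Darcy flux q = K · i = 0.6178 × 0.0009778 = 0.0006040 m/day.
Seepage velocity v = q / n_e = 0.0006040 / 0.24 = 0.002517 m/day.
Travel time t = L / v = 2250 / 0.002517 = 8.940e+05 days = 2448 years.

2450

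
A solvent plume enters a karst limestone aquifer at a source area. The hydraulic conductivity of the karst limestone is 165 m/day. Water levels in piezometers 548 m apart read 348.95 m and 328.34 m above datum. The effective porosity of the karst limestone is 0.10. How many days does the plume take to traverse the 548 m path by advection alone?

8.83

Hydraulic gradient i = (348.95 − 328.34) / 548 = 20.61 / 548 = 0.03761.
Darcy flux q = K · i = 165.0 × 0.03761 = 6.206 m/day.
Seepage velocity v = q / n_e = 6.206 / 0.10 = 62.06 m/day.
Travel time t = L / v = 548 / 62.06 = 8.831 days.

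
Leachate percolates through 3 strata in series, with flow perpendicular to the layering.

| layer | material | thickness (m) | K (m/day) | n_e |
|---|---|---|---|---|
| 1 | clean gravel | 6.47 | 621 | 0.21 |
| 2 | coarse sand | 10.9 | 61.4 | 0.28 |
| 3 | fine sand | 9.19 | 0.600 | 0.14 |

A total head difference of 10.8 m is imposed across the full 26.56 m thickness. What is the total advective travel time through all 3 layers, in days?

8.18

With flow normal to the layers, continuity requires the same specific discharge q through every layer.
Σ(b_i/K_i) = 6.47/621 + 10.9/61.4 + 9.19/0.600 = 15.50 d.
q = Δh / Σ(b_i/K_i) = 10.8 / 15.50 = 0.6966 m/day.
In each layer the seepage velocity is v_i = q/n_i, so the layer transit time is t_i = b_i·n_i / q:
  layer 1 (clean gravel): t_1 = 6.47 × 0.21 / 0.6966 = 1.951 d
  layer 2 (coarse sand): t_2 = 10.9 × 0.28 / 0.6966 = 4.381 d
  layer 3 (fine sand): t_3 = 9.19 × 0.14 / 0.6966 = 1.847 d
Total t = Σ t_i = 8.179 days.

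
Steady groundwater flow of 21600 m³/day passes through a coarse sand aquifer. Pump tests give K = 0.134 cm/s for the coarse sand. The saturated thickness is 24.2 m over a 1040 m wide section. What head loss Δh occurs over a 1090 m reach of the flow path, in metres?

8.08

Convert K: 0.134 cm/s × 864 = 115.8 m/day.
Cross-sectional area A = 1040 × 24.2 = 25168 m².
From Q = K·A·i, i = Q / (K·A) = 21600 / (115.8 × 25168) = 0.007413.
Head loss Δh = i · L = 0.007413 × 1090 = 8.080 m.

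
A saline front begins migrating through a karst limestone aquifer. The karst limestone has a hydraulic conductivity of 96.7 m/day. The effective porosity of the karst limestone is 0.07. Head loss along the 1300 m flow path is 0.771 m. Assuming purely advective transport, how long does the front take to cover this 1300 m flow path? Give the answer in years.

Hydraulic gradient i = Δh / L = 0.771 / 1300 = 0.0005931.
Darcy flux q = K · i = 96.70 × 0.0005931 = 0.05735 m/day.
Seepage velocity v = q / n_e = 0.05735 / 0.07 = 0.8193 m/day.
Travel time t = L / v = 1300 / 0.8193 = 1587 days = 4.344 years.

4.34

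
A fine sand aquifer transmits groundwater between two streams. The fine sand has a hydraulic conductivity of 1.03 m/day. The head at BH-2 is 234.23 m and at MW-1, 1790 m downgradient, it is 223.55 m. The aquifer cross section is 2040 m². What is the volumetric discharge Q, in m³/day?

12.5

Hydraulic gradient i = (234.23 − 223.55) / 1790 = 10.68 / 1790 = 0.005966.
Darcy's law: Q = K · A · i = 1.030 × 2040 × 0.005966 = 12.54 m³/day.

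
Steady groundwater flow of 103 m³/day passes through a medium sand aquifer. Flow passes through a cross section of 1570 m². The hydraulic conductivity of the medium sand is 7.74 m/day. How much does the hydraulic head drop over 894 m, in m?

From Q = K·A·i, i = Q / (K·A) = 103 / (7.740 × 1570) = 0.008476.
Head loss Δh = i · L = 0.008476 × 894 = 7.578 m.

7.58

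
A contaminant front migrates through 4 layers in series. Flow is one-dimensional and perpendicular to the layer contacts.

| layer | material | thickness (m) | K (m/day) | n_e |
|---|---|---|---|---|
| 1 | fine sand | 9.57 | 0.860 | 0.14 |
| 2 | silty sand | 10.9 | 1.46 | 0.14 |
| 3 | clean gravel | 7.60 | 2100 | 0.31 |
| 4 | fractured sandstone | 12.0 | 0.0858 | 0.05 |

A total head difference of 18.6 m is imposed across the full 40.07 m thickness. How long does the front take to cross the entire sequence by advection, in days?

With flow normal to the layers, continuity requires the same specific discharge q through every layer.
Σ(b_i/K_i) = 9.57/0.860 + 10.9/1.46 + 7.60/2100 + 12.0/0.0858 = 158.5 d.
q = Δh / Σ(b_i/K_i) = 18.6 / 158.5 = 0.1174 m/day.
In each layer the seepage velocity is v_i = q/n_i, so the layer transit time is t_i = b_i·n_i / q:
  layer 1 (fine sand): t_1 = 9.57 × 0.14 / 0.1174 = 11.41 d
  layer 2 (silty sand): t_2 = 10.9 × 0.14 / 0.1174 = 13.00 d
  layer 3 (clean gravel): t_3 = 7.60 × 0.31 / 0.1174 = 20.07 d
  layer 4 (fractured sandstone): t_4 = 12.0 × 0.05 / 0.1174 = 5.112 d
Total t = Σ t_i = 49.60 days.

49.6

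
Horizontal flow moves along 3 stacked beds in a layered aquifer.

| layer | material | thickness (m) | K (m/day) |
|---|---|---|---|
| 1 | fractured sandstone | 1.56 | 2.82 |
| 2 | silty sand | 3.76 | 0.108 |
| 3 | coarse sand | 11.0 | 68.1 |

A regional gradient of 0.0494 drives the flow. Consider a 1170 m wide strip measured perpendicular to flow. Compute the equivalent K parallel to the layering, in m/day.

46.2

Flow is parallel to layering, so each bed carries its own Darcy discharge and the transmissivities add.
Σ(K_i·b_i) = 2.82×1.56 + 0.108×3.76 + 68.1×11.0 = 753.9 m²/day.
Total thickness b = 16.32 m, so K_eq = Σ(K_i·b_i)/b = 46.20 m/day.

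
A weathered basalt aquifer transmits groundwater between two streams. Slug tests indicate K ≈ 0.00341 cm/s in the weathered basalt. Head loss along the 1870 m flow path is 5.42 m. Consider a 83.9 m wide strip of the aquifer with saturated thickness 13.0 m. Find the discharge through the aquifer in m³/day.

Convert K: 0.00341 cm/s × 864 = 2.946 m/day.
Cross-sectional area A = 83.9 × 13.0 = 1091 m².
Hydraulic gradient i = Δh / L = 5.42 / 1870 = 0.002898.
Darcy's law: Q = K · A · i = 2.946 × 1091 × 0.002898 = 9.314 m³/day.

9.31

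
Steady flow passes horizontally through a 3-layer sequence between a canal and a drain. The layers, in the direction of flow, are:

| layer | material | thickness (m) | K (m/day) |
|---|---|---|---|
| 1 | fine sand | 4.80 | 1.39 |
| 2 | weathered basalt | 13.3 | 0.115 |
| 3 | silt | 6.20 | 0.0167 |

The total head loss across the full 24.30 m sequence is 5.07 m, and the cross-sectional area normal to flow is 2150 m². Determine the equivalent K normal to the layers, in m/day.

0.0496

Flow is perpendicular to layering, so the layers act in series and the equivalent K is the thickness-weighted harmonic mean.
Total thickness L = 4.80 + 13.3 + 6.20 = 24.30 m.
Σ(b_i/K_i) = 4.80/1.39 + 13.3/0.115 + 6.20/0.0167 = 490.4 d.
K_eq = L / Σ(b_i/K_i) = 24.30 / 490.4 = 0.04956 m/day.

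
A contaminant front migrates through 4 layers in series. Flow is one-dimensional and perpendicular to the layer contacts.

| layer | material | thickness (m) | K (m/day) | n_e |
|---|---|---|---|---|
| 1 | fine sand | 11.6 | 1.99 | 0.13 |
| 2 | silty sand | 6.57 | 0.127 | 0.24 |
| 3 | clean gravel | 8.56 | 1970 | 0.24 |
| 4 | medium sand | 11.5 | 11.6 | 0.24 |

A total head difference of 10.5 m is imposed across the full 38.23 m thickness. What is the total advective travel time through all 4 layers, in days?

44.1

With flow normal to the layers, continuity requires the same specific discharge q through every layer.
Σ(b_i/K_i) = 11.6/1.99 + 6.57/0.127 + 8.56/1970 + 11.5/11.6 = 58.56 d.
q = Δh / Σ(b_i/K_i) = 10.5 / 58.56 = 0.1793 m/day.
In each layer the seepage velocity is v_i = q/n_i, so the layer transit time is t_i = b_i·n_i / q:
  layer 1 (fine sand): t_1 = 11.6 × 0.13 / 0.1793 = 8.410 d
  layer 2 (silty sand): t_2 = 6.57 × 0.24 / 0.1793 = 8.794 d
  layer 3 (clean gravel): t_3 = 8.56 × 0.24 / 0.1793 = 11.46 d
  layer 4 (medium sand): t_4 = 11.5 × 0.24 / 0.1793 = 15.39 d
Total t = Σ t_i = 44.05 days.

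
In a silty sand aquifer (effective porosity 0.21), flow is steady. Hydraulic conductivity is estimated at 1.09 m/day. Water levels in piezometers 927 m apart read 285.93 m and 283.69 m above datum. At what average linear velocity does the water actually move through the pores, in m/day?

0.0125

Hydraulic gradient i = (285.93 − 283.69) / 927 = 2.24 / 927 = 0.002416.
Darcy flux q = K · i = 1.090 × 0.002416 = 0.002634 m/day.
Seepage velocity v = q / n_e = 0.002634 / 0.21 = 0.01254 m/day.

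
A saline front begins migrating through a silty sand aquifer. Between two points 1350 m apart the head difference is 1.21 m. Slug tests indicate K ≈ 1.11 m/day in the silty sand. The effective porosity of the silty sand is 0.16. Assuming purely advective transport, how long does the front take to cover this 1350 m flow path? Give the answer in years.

594

Hydraulic gradient i = Δh / L = 1.21 / 1350 = 0.0008963.
Darcy flux q = K · i = 1.110 × 0.0008963 = 0.0009949 m/day.
Seepage velocity v = q / n_e = 0.0009949 / 0.16 = 0.006218 m/day.
Travel time t = L / v = 1350 / 0.006218 = 2.171e+05 days = 594.4 years.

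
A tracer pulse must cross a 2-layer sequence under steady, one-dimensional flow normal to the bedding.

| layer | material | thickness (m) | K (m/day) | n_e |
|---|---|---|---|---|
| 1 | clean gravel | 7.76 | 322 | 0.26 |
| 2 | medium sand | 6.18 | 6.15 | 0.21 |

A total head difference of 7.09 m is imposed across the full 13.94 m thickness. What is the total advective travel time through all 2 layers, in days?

With flow normal to the layers, continuity requires the same specific discharge q through every layer.
Σ(b_i/K_i) = 7.76/322 + 6.18/6.15 = 1.029 d.
q = Δh / Σ(b_i/K_i) = 7.09 / 1.029 = 6.890 m/day.
In each layer the seepage velocity is v_i = q/n_i, so the layer transit time is t_i = b_i·n_i / q:
  layer 1 (clean gravel): t_1 = 7.76 × 0.26 / 6.890 = 0.2928 d
  layer 2 (medium sand): t_2 = 6.18 × 0.21 / 6.890 = 0.1884 d
Total t = Σ t_i = 0.4812 days.

0.481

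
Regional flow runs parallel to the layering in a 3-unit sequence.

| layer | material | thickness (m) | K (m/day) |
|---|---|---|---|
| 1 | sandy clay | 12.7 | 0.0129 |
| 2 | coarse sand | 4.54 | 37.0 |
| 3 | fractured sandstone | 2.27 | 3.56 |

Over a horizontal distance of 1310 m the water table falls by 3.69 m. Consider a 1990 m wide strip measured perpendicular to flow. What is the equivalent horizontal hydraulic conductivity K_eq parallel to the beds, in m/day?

9.03

Flow is parallel to layering, so each bed carries its own Darcy discharge and the transmissivities add.
Σ(K_i·b_i) = 0.0129×12.7 + 37.0×4.54 + 3.56×2.27 = 176.2 m²/day.
Total thickness b = 19.51 m, so K_eq = Σ(K_i·b_i)/b = 9.033 m/day.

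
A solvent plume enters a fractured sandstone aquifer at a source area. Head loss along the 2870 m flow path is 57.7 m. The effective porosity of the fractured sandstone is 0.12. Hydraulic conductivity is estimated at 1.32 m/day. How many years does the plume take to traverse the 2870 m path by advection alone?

Hydraulic gradient i = Δh / L = 57.7 / 2870 = 0.02010.
Darcy flux q = K · i = 1.320 × 0.02010 = 0.02654 m/day.
Seepage velocity v = q / n_e = 0.02654 / 0.12 = 0.2211 m/day.
Travel time t = L / v = 2870 / 0.2211 = 12978 days = 35.53 years.

35.5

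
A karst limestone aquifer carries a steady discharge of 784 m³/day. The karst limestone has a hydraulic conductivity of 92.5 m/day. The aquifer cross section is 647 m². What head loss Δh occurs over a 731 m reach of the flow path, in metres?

From Q = K·A·i, i = Q / (K·A) = 784 / (92.50 × 647.0) = 0.01310.
Head loss Δh = i · L = 0.01310 × 731 = 9.576 m.

9.58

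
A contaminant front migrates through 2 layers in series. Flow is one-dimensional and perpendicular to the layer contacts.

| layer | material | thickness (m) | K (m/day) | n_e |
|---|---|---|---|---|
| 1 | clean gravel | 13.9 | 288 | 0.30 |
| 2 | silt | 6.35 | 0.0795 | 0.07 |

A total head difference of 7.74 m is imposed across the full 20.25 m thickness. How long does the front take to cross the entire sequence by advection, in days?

47.6

With flow normal to the layers, continuity requires the same specific discharge q through every layer.
Σ(b_i/K_i) = 13.9/288 + 6.35/0.0795 = 79.92 d.
q = Δh / Σ(b_i/K_i) = 7.74 / 79.92 = 0.09684 m/day.
In each layer the seepage velocity is v_i = q/n_i, so the layer transit time is t_i = b_i·n_i / q:
  layer 1 (clean gravel): t_1 = 13.9 × 0.30 / 0.09684 = 43.06 d
  layer 2 (silt): t_2 = 6.35 × 0.07 / 0.09684 = 4.590 d
Total t = Σ t_i = 47.65 days.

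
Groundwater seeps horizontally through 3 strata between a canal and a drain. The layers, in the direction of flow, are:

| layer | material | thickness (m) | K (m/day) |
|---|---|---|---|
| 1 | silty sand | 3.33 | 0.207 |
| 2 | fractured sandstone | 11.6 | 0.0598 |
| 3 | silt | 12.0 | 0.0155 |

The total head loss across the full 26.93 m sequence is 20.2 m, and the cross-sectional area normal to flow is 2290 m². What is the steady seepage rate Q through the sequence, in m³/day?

Flow is perpendicular to layering, so the layers act in series and the equivalent K is the thickness-weighted harmonic mean.
Total thickness L = 3.33 + 11.6 + 12.0 = 26.93 m.
Σ(b_i/K_i) = 3.33/0.207 + 11.6/0.0598 + 12.0/0.0155 = 984.3 d.
K_eq = L / Σ(b_i/K_i) = 26.93 / 984.3 = 0.02736 m/day.
Q = K_eq · A · (Δh/L) = 0.02736 × 2290 × (20.2/26.93) = 47.00 m³/day.

47.0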